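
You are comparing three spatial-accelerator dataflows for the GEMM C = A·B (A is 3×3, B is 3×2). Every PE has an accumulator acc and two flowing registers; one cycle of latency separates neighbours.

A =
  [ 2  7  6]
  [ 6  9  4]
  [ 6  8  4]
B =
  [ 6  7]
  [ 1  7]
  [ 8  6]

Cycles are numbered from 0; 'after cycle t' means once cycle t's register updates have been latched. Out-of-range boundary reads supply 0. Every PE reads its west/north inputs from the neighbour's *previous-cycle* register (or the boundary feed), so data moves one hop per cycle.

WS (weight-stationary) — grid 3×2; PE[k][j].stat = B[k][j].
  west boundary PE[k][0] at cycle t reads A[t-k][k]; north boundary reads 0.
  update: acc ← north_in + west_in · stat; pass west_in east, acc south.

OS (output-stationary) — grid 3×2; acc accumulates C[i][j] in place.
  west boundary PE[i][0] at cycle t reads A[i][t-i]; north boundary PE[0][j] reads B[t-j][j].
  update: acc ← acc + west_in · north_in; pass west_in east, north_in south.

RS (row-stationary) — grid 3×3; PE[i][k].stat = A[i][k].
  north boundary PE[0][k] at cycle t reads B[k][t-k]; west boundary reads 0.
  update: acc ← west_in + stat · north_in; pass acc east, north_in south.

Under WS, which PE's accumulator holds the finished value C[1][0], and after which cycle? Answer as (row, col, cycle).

WS — PE[2][0] is where C[1][0] collects:
  [0] (2,0) acc=0 (h:0 v:0)
  [1] (2,0) acc=0 (h:0 v:0)
  [2] (2,0) acc=67 (h:6 v:67)
  [3] (2,0) acc=77 (h:4 v:77)

(row, col, cycle) = (2, 0, 3)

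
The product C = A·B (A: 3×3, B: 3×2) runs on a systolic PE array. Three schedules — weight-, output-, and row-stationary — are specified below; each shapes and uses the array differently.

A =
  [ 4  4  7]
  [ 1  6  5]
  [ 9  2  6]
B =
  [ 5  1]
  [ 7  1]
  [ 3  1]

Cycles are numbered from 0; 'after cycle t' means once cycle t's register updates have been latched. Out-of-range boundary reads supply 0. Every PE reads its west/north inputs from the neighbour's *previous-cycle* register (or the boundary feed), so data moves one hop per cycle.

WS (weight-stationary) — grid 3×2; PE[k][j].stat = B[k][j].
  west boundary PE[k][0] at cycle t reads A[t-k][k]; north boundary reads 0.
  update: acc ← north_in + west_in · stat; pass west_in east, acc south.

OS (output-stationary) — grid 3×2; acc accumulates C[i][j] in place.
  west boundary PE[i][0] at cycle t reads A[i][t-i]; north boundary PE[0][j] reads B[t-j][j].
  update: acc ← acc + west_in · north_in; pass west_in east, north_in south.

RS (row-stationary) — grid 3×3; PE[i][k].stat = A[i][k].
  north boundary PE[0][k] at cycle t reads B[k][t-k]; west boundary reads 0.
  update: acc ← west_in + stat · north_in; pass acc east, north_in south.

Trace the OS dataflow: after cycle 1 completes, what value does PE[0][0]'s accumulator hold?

PE[0][0].acc = 48

OS (3×2). Following PE[0][0] plus its west/north inputs:
  cycle 0: PE[0][0] → acc 20, east 4, south 5
  cycle 1: PE[0][0] → acc 48, east 4, south 7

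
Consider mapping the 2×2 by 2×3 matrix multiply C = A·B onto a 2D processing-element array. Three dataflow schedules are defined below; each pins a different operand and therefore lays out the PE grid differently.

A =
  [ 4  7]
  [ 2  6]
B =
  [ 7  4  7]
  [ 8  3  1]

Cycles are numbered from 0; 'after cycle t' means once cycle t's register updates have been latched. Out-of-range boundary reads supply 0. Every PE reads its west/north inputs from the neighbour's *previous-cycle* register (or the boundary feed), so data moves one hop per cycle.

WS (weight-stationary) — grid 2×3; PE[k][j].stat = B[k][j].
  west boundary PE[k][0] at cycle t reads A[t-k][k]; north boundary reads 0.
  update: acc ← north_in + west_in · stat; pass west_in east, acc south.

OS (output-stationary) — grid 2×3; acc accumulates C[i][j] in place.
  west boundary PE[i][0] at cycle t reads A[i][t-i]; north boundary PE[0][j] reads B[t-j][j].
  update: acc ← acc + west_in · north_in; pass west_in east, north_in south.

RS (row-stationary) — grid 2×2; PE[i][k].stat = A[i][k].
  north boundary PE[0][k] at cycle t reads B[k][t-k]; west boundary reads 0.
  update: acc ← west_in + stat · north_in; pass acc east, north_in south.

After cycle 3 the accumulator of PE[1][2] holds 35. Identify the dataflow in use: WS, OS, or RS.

dataflow = WS

WS (2×3 grid), PE[1][2]:
  step 0 · PE1,2: acc=0; fwd→0 fwd↓0
  step 1 · PE1,2: acc=0; fwd→0 fwd↓0
  step 2 · PE1,2: acc=0; fwd→0 fwd↓0
  step 3 · PE1,2: acc=35; fwd→7 fwd↓35
OS (2×3 grid), PE[1][2]:
  step 0 · PE1,2: acc=0; fwd→0 fwd↓0
  step 1 · PE1,2: acc=0; fwd→0 fwd↓0
  step 2 · PE1,2: acc=0; fwd→0 fwd↓0
  step 3 · PE1,2: acc=14; fwd→2 fwd↓7
— RS: 2×2 array has no PE[1][2].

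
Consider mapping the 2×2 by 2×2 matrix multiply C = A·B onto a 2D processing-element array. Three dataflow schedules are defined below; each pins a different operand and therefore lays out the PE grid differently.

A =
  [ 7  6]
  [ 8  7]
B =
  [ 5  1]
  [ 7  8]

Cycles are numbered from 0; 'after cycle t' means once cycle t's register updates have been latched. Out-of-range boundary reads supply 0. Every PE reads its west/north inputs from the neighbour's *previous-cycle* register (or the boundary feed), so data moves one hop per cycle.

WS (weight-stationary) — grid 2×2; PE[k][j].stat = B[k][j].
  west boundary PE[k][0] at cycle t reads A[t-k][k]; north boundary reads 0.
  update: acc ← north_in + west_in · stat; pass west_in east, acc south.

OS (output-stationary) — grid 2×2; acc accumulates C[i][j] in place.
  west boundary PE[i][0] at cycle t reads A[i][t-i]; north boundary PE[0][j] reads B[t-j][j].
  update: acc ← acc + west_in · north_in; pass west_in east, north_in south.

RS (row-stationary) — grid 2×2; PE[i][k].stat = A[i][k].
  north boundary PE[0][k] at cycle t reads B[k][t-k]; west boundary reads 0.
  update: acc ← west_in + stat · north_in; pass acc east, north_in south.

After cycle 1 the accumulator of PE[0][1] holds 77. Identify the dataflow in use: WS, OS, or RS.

— WS: 2×2; PE[0][1] trace:
  cycle 0: PE[0][1] → acc 0, east 0, south 0
  cycle 1: PE[0][1] → acc 7, east 7, south 7
— OS: 2×2; PE[0][1] trace:
  cycle 0: PE[0][1] → acc 0, east 0, south 0
  cycle 1: PE[0][1] → acc 7, east 7, south 1
— RS: 2×2; PE[0][1] trace:
  cycle 0: PE[0][1] → acc 0, east 0, south 0
  cycle 1: PE[0][1] → acc 77, east 77, south 7

dataflow = RS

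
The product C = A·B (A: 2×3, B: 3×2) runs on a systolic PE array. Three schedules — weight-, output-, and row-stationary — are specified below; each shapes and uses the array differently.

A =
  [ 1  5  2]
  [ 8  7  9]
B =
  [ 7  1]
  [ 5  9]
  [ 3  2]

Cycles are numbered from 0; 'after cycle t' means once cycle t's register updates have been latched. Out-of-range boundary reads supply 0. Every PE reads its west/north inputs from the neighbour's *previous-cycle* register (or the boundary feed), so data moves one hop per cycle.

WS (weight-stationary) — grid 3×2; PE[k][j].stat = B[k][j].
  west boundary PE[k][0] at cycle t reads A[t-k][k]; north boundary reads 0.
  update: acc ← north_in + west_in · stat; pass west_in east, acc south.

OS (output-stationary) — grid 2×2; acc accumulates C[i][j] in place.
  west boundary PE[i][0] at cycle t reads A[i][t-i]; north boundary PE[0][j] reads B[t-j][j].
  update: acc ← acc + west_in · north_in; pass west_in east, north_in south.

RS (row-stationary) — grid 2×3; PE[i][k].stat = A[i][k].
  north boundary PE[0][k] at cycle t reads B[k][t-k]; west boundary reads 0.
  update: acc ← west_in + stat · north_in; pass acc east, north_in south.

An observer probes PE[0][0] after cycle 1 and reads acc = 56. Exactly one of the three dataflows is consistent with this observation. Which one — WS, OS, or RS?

Under WS (3×2), PE[0][0]:
  t=0 PE[0][0]: acc=7 h=1 v=7
  t=1 PE[0][0]: acc=56 h=8 v=56
Under OS (2×2), PE[0][0]:
  t=0 PE[0][0]: acc=7 h=1 v=7
  t=1 PE[0][0]: acc=32 h=5 v=5
Under RS (2×3), PE[0][0]:
  t=0 PE[0][0]: acc=7 h=7 v=7
  t=1 PE[0][0]: acc=1 h=1 v=1

dataflow = WS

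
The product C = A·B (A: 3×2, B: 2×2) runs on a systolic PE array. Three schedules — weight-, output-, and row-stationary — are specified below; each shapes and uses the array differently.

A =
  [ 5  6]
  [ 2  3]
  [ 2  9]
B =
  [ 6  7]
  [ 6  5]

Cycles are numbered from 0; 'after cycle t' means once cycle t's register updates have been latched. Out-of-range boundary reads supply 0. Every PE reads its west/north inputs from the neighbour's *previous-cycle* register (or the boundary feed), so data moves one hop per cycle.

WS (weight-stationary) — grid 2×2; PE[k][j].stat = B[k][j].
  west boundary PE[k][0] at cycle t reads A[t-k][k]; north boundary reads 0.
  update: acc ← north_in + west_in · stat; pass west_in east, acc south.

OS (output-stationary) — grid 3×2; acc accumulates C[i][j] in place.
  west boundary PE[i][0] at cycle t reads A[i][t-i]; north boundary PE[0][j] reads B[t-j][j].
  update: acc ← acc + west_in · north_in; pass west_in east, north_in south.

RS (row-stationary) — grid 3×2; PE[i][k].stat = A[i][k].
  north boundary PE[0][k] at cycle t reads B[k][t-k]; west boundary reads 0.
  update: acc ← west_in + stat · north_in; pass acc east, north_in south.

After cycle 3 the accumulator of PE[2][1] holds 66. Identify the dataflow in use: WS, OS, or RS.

dataflow = RS

WS: PE[2][1] is outside its 2×2 grid.
Under OS (3×2), PE[2][1]:
  @0  [2,1]  acc 0  |  →0  ↓0
  @1  [2,1]  acc 0  |  →0  ↓0
  @2  [2,1]  acc 0  |  →0  ↓0
  @3  [2,1]  acc 14  |  →2  ↓7
Under RS (3×2), PE[2][1]:
  @0  [2,1]  acc 0  |  →0  ↓0
  @1  [2,1]  acc 0  |  →0  ↓0
  @2  [2,1]  acc 0  |  →0  ↓0
  @3  [2,1]  acc 66  |  →66  ↓6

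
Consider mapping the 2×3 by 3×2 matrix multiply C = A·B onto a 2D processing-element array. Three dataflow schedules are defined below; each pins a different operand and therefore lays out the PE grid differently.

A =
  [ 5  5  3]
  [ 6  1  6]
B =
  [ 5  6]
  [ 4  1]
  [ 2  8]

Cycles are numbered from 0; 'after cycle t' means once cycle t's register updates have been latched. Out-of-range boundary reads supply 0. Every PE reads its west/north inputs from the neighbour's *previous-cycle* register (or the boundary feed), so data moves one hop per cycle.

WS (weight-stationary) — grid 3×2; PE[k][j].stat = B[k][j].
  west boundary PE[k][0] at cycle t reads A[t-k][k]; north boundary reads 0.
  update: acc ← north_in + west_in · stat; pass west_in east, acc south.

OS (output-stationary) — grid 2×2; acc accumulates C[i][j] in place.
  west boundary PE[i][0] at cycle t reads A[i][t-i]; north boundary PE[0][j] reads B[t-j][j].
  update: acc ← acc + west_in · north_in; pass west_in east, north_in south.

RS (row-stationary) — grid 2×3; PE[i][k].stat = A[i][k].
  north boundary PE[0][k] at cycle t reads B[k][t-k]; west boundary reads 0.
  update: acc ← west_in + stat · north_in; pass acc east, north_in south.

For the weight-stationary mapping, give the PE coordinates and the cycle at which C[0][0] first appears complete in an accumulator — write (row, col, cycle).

Under WS, C[0][0] lands at PE[2][0]:
  [0] (2,0) acc=0 (h:0 v:0)
  [1] (2,0) acc=0 (h:0 v:0)
  [2] (2,0) acc=51 (h:3 v:51)

(row, col, cycle) = (2, 0, 2)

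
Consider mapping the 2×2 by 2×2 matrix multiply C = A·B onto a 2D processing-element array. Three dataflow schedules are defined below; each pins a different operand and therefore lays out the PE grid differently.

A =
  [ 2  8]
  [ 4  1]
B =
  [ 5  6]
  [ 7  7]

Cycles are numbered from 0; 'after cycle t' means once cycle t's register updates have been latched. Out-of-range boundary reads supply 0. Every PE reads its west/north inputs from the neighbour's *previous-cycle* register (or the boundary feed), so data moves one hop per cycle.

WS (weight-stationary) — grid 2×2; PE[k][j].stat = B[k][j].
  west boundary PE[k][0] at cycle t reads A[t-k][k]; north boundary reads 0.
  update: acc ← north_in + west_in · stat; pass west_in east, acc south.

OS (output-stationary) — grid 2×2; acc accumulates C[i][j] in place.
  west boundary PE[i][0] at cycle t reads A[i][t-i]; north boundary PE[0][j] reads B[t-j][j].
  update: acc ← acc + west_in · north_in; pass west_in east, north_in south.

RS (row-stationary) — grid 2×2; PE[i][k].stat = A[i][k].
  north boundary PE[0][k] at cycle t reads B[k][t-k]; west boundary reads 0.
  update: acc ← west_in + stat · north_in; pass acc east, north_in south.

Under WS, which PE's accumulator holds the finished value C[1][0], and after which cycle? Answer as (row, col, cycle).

(row, col, cycle) = (1, 0, 2)

Under WS, C[1][0] lands at PE[1][0]:
  @0  [1,0]  acc 0  |  →0  ↓0
  @1  [1,0]  acc 66  |  →8  ↓66
  @2  [1,0]  acc 27  |  →1  ↓27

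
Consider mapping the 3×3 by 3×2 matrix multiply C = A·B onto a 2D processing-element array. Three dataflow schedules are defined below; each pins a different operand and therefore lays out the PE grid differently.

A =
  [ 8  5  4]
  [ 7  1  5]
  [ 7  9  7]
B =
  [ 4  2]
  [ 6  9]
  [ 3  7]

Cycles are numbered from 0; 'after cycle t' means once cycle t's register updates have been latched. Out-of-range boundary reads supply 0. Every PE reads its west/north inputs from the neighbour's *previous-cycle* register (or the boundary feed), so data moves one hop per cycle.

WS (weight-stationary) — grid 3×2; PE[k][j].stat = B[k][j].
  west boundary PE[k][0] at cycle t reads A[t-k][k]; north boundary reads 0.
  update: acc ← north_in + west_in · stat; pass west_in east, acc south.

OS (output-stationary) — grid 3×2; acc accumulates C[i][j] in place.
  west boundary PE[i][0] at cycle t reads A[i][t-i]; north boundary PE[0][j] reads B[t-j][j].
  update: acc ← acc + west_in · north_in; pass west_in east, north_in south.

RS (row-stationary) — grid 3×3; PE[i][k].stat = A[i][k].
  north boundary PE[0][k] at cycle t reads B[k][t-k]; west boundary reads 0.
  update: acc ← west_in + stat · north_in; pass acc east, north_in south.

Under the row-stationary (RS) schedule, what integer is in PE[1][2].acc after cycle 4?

PE[1][2].acc = 58

RS (3×3). Following PE[1][2] plus its west/north inputs:
  @0  [0,2]  acc 0  |  →0  ↓0
  @0  [1,1]  acc 0  |  →0  ↓0
  @0  [1,2]  acc 0  |  →0  ↓0
  @1  [0,2]  acc 0  |  →0  ↓0
  @1  [1,1]  acc 0  |  →0  ↓0
  @1  [1,2]  acc 0  |  →0  ↓0
  @2  [0,2]  acc 74  |  →74  ↓3
  @2  [1,1]  acc 34  |  →34  ↓6
  @2  [1,2]  acc 0  |  →0  ↓0
  @3  [0,2]  acc 89  |  →89  ↓7
  @3  [1,1]  acc 23  |  →23  ↓9
  @3  [1,2]  acc 49  |  →49  ↓3
  @4  [0,2]  acc 0  |  →0  ↓0
  @4  [1,1]  acc 0  |  →0  ↓0
  @4  [1,2]  acc 58  |  →58  ↓7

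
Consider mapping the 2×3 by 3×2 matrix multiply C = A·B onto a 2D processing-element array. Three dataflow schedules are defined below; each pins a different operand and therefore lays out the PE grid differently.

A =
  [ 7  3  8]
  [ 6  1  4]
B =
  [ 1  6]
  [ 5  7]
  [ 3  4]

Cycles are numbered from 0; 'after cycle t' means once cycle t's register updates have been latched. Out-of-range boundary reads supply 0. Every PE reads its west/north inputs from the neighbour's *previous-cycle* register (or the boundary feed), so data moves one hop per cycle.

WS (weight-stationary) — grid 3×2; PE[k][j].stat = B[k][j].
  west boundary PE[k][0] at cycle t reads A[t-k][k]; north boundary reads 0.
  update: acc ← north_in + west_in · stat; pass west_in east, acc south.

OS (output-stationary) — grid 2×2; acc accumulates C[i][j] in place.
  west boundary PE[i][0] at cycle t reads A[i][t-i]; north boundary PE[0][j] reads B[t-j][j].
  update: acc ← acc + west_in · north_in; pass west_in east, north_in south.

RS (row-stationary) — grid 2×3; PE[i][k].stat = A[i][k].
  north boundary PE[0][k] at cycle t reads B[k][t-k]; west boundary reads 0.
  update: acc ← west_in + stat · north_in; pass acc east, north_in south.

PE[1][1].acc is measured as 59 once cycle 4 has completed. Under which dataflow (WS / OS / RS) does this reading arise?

Under WS (3×2), PE[1][1]:
  [0] (1,1) acc=0 (h:0 v:0)
  [1] (1,1) acc=0 (h:0 v:0)
  [2] (1,1) acc=63 (h:3 v:63)
  [3] (1,1) acc=43 (h:1 v:43)
  [4] (1,1) acc=0 (h:0 v:0)
Under OS (2×2), PE[1][1]:
  [0] (1,1) acc=0 (h:0 v:0)
  [1] (1,1) acc=0 (h:0 v:0)
  [2] (1,1) acc=36 (h:6 v:6)
  [3] (1,1) acc=43 (h:1 v:7)
  [4] (1,1) acc=59 (h:4 v:4)
Under RS (2×3), PE[1][1]:
  [0] (1,1) acc=0 (h:0 v:0)
  [1] (1,1) acc=0 (h:0 v:0)
  [2] (1,1) acc=11 (h:11 v:5)
  [3] (1,1) acc=43 (h:43 v:7)
  [4] (1,1) acc=0 (h:0 v:0)

dataflow = OS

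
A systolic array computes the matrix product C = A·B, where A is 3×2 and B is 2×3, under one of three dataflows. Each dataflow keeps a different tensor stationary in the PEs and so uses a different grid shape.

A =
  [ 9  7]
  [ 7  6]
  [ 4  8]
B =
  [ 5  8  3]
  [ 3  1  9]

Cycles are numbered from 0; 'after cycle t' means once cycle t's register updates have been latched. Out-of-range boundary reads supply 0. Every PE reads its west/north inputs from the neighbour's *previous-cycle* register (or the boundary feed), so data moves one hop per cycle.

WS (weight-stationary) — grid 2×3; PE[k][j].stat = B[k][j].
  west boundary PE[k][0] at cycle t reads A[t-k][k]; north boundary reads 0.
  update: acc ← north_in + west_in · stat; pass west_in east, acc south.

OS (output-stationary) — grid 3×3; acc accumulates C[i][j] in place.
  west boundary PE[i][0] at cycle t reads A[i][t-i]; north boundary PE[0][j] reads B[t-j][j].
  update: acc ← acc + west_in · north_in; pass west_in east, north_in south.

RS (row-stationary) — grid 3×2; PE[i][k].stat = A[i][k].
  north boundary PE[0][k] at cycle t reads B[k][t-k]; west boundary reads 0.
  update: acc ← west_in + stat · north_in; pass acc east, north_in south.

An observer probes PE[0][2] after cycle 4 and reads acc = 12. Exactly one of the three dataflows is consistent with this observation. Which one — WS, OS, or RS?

WS [2×3] PE[0][2] across cycles:
  @0  [0,2]  acc 0  |  →0  ↓0
  @1  [0,2]  acc 0  |  →0  ↓0
  @2  [0,2]  acc 27  |  →9  ↓27
  @3  [0,2]  acc 21  |  →7  ↓21
  @4  [0,2]  acc 12  |  →4  ↓12
OS [3×3] PE[0][2] across cycles:
  @0  [0,2]  acc 0  |  →0  ↓0
  @1  [0,2]  acc 0  |  →0  ↓0
  @2  [0,2]  acc 27  |  →9  ↓3
  @3  [0,2]  acc 90  |  →7  ↓9
  @4  [0,2]  acc 90  |  →0  ↓0
— RS: 3×2 array has no PE[0][2].

dataflow = WS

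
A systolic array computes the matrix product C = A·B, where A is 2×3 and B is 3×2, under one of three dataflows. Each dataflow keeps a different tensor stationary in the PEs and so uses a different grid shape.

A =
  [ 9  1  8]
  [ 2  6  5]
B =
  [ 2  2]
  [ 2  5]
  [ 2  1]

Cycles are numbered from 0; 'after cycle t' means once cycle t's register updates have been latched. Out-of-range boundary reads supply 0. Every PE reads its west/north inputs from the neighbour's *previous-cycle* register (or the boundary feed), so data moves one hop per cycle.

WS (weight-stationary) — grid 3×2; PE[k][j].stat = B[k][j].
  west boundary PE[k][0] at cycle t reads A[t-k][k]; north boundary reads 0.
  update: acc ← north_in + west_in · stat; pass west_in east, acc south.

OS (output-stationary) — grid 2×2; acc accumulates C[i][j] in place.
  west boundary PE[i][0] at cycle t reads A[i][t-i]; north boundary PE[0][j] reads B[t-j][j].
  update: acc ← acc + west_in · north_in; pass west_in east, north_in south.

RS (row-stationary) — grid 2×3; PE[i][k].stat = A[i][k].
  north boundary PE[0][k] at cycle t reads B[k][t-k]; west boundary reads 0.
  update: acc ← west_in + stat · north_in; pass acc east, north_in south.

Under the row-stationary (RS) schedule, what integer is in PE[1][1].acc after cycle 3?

PE[1][1].acc = 34

RS (2×3). Following PE[1][1] plus its west/north inputs:
  [0] (0,1) acc=0 (h:0 v:0)
  [0] (1,0) acc=0 (h:0 v:0)
  [0] (1,1) acc=0 (h:0 v:0)
  [1] (0,1) acc=20 (h:20 v:2)
  [1] (1,0) acc=4 (h:4 v:2)
  [1] (1,1) acc=0 (h:0 v:0)
  [2] (0,1) acc=23 (h:23 v:5)
  [2] (1,0) acc=4 (h:4 v:2)
  [2] (1,1) acc=16 (h:16 v:2)
  [3] (0,1) acc=0 (h:0 v:0)
  [3] (1,0) acc=0 (h:0 v:0)
  [3] (1,1) acc=34 (h:34 v:5)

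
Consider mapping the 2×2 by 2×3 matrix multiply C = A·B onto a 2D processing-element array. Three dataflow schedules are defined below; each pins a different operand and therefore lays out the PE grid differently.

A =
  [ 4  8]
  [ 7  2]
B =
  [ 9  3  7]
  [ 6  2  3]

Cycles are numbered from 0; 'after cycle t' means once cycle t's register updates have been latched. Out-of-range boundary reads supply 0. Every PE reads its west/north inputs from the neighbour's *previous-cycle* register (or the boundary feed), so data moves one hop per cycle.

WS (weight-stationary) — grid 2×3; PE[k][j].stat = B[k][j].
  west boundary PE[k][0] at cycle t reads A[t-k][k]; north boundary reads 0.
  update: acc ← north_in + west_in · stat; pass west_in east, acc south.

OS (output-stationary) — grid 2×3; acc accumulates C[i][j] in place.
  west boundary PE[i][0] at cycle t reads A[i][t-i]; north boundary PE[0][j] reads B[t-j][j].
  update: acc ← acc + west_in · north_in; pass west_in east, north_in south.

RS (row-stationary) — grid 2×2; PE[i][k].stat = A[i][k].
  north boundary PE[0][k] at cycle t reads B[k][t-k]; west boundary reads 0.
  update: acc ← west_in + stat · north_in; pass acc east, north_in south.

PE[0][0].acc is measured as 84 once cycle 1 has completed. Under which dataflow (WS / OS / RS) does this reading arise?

— WS: 2×3; PE[0][0] trace:
  c0 r0c0: 36 / 4 / 36
  c1 r0c0: 63 / 7 / 63
— OS: 2×3; PE[0][0] trace:
  c0 r0c0: 36 / 4 / 9
  c1 r0c0: 84 / 8 / 6
— RS: 2×2; PE[0][0] trace:
  c0 r0c0: 36 / 36 / 9
  c1 r0c0: 12 / 12 / 3

dataflow = OS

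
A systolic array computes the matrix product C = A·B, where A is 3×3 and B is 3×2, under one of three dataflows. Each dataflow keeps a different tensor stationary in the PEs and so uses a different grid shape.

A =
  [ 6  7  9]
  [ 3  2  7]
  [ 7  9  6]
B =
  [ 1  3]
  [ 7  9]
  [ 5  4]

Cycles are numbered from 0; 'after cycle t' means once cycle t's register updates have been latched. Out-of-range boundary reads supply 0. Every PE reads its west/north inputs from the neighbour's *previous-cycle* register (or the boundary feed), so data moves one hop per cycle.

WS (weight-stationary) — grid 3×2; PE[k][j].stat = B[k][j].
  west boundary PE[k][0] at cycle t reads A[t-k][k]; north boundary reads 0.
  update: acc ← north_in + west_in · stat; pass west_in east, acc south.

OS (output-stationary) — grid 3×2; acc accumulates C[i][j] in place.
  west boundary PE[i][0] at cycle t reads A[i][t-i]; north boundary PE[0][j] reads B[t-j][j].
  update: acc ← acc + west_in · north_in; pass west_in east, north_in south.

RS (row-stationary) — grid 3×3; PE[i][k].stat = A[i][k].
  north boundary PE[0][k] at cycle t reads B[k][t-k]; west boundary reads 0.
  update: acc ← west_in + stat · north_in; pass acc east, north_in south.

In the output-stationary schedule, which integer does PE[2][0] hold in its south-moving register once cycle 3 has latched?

register = 7

OS 3×2: PE[2][0] cycle-by-cycle (with neighbour feeds):
  c0 r1c0: 0 / 0 / 0
  c0 r2c0: 0 / 0 / 0
  c1 r1c0: 3 / 3 / 1
  c1 r2c0: 0 / 0 / 0
  c2 r1c0: 17 / 2 / 7
  c2 r2c0: 7 / 7 / 1
  c3 r1c0: 52 / 7 / 5
  c3 r2c0: 70 / 9 / 7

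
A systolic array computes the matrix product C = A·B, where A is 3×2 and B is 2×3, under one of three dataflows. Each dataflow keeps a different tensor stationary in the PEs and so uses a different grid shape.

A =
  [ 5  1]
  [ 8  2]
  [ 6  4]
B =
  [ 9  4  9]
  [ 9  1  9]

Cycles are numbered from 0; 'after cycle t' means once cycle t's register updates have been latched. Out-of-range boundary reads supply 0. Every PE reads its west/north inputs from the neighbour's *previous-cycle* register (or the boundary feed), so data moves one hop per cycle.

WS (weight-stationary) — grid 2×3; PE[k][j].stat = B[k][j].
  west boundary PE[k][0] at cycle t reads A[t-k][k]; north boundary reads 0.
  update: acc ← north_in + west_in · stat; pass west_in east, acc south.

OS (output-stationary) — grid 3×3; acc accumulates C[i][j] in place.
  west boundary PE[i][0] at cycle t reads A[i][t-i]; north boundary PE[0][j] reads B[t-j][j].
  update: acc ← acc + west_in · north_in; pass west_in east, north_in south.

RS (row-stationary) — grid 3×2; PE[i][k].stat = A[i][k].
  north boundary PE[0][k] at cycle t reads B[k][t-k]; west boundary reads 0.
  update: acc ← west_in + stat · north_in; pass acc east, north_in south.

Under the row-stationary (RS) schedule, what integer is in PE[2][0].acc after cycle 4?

PE[2][0].acc = 54

Tracing RS — 3×2 array, target PE[2][0]:
  @0  [1,0]  acc 0  |  →0  ↓0
  @0  [2,0]  acc 0  |  →0  ↓0
  @1  [1,0]  acc 72  |  →72  ↓9
  @1  [2,0]  acc 0  |  →0  ↓0
  @2  [1,0]  acc 32  |  →32  ↓4
  @2  [2,0]  acc 54  |  →54  ↓9
  @3  [1,0]  acc 72  |  →72  ↓9
  @3  [2,0]  acc 24  |  →24  ↓4
  @4  [1,0]  acc 0  |  →0  ↓0
  @4  [2,0]  acc 54  |  →54  ↓9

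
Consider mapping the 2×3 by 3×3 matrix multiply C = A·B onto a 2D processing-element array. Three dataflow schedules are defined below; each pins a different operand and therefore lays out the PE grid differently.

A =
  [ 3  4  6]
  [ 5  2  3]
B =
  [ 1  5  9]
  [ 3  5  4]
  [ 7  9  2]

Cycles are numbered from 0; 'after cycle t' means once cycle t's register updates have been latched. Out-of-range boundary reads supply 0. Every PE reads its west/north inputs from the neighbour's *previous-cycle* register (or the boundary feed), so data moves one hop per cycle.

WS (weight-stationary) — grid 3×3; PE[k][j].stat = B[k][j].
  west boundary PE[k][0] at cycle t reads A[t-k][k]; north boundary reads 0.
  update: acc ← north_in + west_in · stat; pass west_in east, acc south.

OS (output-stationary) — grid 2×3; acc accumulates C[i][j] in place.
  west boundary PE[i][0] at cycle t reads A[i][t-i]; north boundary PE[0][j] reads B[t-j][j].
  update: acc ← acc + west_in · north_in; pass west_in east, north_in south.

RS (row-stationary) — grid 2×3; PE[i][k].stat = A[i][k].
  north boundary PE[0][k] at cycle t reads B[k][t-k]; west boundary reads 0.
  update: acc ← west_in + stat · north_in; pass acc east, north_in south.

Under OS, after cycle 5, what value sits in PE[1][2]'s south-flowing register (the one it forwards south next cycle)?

register = 2

OS (2×3). Following PE[1][2] plus its west/north inputs:
  @0  [0,2]  acc 0  |  →0  ↓0
  @0  [1,1]  acc 0  |  →0  ↓0
  @0  [1,2]  acc 0  |  →0  ↓0
  @1  [0,2]  acc 0  |  →0  ↓0
  @1  [1,1]  acc 0  |  →0  ↓0
  @1  [1,2]  acc 0  |  →0  ↓0
  @2  [0,2]  acc 27  |  →3  ↓9
  @2  [1,1]  acc 25  |  →5  ↓5
  @2  [1,2]  acc 0  |  →0  ↓0
  @3  [0,2]  acc 43  |  →4  ↓4
  @3  [1,1]  acc 35  |  →2  ↓5
  @3  [1,2]  acc 45  |  →5  ↓9
  @4  [0,2]  acc 55  |  →6  ↓2
  @4  [1,1]  acc 62  |  →3  ↓9
  @4  [1,2]  acc 53  |  →2  ↓4
  @5  [0,2]  acc 55  |  →0  ↓0
  @5  [1,1]  acc 62  |  →0  ↓0
  @5  [1,2]  acc 59  |  →3  ↓2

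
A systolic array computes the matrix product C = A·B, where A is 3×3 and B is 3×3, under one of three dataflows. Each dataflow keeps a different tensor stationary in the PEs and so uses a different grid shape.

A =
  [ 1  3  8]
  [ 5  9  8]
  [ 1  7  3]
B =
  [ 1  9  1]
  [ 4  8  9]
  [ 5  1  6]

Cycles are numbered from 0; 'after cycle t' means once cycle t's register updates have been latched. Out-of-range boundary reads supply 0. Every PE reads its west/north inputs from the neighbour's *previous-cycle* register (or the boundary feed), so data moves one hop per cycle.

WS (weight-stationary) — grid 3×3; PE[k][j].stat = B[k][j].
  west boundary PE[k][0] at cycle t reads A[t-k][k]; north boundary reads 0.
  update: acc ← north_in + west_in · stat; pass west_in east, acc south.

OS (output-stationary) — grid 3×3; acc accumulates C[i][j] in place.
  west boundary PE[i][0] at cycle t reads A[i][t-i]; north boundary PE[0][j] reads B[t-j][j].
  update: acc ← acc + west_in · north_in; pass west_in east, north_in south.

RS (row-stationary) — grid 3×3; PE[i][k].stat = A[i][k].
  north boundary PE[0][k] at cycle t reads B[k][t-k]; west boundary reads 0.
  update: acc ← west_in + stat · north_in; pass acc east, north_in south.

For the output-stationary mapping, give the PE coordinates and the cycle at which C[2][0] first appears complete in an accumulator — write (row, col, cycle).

(row, col, cycle) = (2, 0, 4)

Under OS, C[2][0] lands at PE[2][0]:
  [0] (2,0) acc=0 (h:0 v:0)
  [1] (2,0) acc=0 (h:0 v:0)
  [2] (2,0) acc=1 (h:1 v:1)
  [3] (2,0) acc=29 (h:7 v:4)
  [4] (2,0) acc=44 (h:3 v:5)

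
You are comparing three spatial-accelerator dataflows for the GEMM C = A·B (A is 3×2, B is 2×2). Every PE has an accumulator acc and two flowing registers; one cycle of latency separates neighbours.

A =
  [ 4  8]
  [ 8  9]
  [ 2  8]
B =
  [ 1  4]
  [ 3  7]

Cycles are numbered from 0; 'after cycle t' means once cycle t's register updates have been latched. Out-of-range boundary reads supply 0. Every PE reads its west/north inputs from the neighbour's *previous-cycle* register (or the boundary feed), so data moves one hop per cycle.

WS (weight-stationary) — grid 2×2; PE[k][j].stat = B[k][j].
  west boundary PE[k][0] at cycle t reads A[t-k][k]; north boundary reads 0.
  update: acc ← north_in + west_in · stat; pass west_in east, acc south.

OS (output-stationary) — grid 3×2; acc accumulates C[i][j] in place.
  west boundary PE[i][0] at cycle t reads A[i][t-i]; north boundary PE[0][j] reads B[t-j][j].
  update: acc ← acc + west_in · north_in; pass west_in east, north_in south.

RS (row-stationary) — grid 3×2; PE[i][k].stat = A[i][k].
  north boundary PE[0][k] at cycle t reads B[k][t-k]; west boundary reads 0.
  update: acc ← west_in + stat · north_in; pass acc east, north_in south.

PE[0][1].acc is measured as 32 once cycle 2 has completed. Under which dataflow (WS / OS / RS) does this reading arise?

dataflow = WS

WS [2×2] PE[0][1] across cycles:
  t=0 PE[0][1]: acc=0 h=0 v=0
  t=1 PE[0][1]: acc=16 h=4 v=16
  t=2 PE[0][1]: acc=32 h=8 v=32
OS [3×2] PE[0][1] across cycles:
  t=0 PE[0][1]: acc=0 h=0 v=0
  t=1 PE[0][1]: acc=16 h=4 v=4
  t=2 PE[0][1]: acc=72 h=8 v=7
RS [3×2] PE[0][1] across cycles:
  t=0 PE[0][1]: acc=0 h=0 v=0
  t=1 PE[0][1]: acc=28 h=28 v=3
  t=2 PE[0][1]: acc=72 h=72 v=7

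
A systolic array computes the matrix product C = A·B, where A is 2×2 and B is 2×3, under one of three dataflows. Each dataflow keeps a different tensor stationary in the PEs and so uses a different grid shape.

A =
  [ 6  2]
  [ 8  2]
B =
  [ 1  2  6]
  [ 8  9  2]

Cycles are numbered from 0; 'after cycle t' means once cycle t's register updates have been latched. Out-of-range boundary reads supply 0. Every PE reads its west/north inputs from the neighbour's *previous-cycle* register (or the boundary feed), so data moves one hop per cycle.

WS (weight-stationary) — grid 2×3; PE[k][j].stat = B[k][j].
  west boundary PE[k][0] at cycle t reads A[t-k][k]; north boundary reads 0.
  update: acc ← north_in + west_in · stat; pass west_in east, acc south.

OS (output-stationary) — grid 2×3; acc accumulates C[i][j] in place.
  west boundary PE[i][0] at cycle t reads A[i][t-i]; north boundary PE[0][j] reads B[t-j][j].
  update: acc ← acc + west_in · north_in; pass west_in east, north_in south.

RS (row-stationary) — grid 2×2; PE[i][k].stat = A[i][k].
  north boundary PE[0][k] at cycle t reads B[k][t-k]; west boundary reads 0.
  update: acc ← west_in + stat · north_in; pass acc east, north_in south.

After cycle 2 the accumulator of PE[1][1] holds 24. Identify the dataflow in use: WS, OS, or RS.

dataflow = RS

Under WS (2×3), PE[1][1]:
  0: (1,1).acc=0  regs=<0,0>
  1: (1,1).acc=0  regs=<0,0>
  2: (1,1).acc=30  regs=<2,30>
Under OS (2×3), PE[1][1]:
  0: (1,1).acc=0  regs=<0,0>
  1: (1,1).acc=0  regs=<0,0>
  2: (1,1).acc=16  regs=<8,2>
Under RS (2×2), PE[1][1]:
  0: (1,1).acc=0  regs=<0,0>
  1: (1,1).acc=0  regs=<0,0>
  2: (1,1).acc=24  regs=<24,8>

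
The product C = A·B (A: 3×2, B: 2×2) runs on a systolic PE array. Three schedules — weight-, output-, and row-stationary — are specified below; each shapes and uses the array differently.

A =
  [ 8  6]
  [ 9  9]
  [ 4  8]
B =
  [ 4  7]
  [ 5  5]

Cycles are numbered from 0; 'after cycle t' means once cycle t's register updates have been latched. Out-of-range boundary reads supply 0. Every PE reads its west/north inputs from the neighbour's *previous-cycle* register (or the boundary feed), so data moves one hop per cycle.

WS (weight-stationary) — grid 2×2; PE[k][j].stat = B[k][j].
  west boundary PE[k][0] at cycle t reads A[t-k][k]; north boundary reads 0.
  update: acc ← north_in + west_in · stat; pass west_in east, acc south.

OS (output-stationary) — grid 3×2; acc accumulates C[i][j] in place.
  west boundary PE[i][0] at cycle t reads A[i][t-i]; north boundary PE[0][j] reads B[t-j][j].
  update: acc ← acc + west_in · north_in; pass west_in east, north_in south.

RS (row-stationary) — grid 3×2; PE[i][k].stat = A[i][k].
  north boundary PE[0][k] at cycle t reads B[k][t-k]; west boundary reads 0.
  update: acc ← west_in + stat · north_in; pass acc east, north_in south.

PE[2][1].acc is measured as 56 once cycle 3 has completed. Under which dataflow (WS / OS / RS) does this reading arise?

— WS: 2×2 array has no PE[2][1].
OS [3×2] PE[2][1] across cycles:
  after 0 — PE[2][1] acc=0, pass-E 0, pass-S 0
  after 1 — PE[2][1] acc=0, pass-E 0, pass-S 0
  after 2 — PE[2][1] acc=0, pass-E 0, pass-S 0
  after 3 — PE[2][1] acc=28, pass-E 4, pass-S 7
RS [3×2] PE[2][1] across cycles:
  after 0 — PE[2][1] acc=0, pass-E 0, pass-S 0
  after 1 — PE[2][1] acc=0, pass-E 0, pass-S 0
  after 2 — PE[2][1] acc=0, pass-E 0, pass-S 0
  after 3 — PE[2][1] acc=56, pass-E 56, pass-S 5

dataflow = RS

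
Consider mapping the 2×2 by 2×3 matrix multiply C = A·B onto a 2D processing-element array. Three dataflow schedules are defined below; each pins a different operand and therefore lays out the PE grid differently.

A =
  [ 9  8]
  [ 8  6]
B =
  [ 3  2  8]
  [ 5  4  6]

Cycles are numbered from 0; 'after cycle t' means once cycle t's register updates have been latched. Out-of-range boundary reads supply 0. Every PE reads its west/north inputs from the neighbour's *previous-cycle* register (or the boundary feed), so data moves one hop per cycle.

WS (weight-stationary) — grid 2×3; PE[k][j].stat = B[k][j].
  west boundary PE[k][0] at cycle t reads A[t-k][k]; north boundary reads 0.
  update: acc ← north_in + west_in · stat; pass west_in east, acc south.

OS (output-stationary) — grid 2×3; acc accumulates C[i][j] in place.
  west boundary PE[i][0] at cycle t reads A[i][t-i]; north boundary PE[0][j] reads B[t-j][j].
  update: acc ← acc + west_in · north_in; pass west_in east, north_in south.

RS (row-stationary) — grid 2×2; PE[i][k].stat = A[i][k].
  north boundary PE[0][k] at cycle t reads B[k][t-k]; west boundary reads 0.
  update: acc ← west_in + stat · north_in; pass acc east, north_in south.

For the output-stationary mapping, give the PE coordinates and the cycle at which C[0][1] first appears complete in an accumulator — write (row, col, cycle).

(row, col, cycle) = (0, 1, 2)

OS: C[0][1] accumulates in PE[0][1]:
  step 0 · PE0,1: acc=0; fwd→0 fwd↓0
  step 1 · PE0,1: acc=18; fwd→9 fwd↓2
  step 2 · PE0,1: acc=50; fwd→8 fwd↓4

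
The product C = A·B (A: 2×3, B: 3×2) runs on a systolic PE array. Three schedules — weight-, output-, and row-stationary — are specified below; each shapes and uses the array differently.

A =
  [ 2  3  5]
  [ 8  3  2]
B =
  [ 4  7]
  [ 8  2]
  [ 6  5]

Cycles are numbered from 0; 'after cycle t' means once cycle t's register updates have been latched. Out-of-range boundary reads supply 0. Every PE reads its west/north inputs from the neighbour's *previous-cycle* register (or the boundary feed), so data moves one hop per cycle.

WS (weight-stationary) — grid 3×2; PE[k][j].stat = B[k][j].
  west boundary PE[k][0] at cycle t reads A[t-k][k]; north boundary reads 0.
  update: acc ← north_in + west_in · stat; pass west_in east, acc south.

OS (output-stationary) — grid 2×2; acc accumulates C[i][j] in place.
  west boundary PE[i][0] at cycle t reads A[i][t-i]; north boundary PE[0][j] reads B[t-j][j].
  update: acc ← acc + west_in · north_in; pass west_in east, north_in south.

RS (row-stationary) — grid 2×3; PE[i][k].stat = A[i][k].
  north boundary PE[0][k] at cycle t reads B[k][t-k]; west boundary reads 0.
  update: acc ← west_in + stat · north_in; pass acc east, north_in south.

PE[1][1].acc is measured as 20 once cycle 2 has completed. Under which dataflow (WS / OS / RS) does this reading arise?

WS [3×2] PE[1][1] across cycles:
  c0 r1c1: 0 / 0 / 0
  c1 r1c1: 0 / 0 / 0
  c2 r1c1: 20 / 3 / 20
OS [2×2] PE[1][1] across cycles:
  c0 r1c1: 0 / 0 / 0
  c1 r1c1: 0 / 0 / 0
  c2 r1c1: 56 / 8 / 7
RS [2×3] PE[1][1] across cycles:
  c0 r1c1: 0 / 0 / 0
  c1 r1c1: 0 / 0 / 0
  c2 r1c1: 56 / 56 / 8

dataflow = WS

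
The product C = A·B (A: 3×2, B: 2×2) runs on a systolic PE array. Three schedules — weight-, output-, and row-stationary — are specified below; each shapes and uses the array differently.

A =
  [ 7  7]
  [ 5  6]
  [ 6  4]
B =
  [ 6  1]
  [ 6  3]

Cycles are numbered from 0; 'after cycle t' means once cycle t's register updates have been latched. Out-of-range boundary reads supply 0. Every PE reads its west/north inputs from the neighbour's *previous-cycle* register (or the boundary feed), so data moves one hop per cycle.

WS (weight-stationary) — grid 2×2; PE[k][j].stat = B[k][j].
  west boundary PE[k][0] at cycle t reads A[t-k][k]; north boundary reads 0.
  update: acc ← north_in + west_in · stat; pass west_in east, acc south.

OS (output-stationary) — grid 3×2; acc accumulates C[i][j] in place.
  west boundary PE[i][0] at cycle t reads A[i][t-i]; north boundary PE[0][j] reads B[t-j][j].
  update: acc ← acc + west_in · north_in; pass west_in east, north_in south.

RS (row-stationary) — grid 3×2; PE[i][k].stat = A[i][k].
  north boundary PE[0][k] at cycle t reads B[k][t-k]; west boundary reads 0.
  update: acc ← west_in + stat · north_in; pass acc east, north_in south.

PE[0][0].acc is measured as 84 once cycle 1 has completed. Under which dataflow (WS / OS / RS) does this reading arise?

WS [2×2] PE[0][0] across cycles:
  after 0 — PE[0][0] acc=42, pass-E 7, pass-S 42
  after 1 — PE[0][0] acc=30, pass-E 5, pass-S 30
OS [3×2] PE[0][0] across cycles:
  after 0 — PE[0][0] acc=42, pass-E 7, pass-S 6
  after 1 — PE[0][0] acc=84, pass-E 7, pass-S 6
RS [3×2] PE[0][0] across cycles:
  after 0 — PE[0][0] acc=42, pass-E 42, pass-S 6
  after 1 — PE[0][0] acc=7, pass-E 7, pass-S 1

dataflow = OS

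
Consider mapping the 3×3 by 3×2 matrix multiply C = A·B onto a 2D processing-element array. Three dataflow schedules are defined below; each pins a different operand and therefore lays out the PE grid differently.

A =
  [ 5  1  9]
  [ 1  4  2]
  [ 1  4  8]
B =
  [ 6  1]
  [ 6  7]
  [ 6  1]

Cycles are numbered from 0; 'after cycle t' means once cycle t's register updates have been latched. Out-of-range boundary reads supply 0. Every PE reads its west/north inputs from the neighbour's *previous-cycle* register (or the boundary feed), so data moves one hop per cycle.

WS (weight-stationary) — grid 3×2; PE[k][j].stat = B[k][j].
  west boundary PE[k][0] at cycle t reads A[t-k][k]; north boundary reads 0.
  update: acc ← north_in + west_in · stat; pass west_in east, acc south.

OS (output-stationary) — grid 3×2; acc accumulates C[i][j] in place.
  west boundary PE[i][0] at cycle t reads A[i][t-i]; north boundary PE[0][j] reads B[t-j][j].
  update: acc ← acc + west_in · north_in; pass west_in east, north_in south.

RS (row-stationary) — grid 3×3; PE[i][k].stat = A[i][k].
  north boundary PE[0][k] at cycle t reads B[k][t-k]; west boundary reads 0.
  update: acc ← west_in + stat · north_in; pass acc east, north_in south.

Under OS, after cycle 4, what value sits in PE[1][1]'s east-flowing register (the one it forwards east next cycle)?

Tracing OS — 3×2 array, target PE[1][1]:
  0: (0,1).acc=0  regs=<0,0>
  0: (1,0).acc=0  regs=<0,0>
  0: (1,1).acc=0  regs=<0,0>
  1: (0,1).acc=5  regs=<5,1>
  1: (1,0).acc=6  regs=<1,6>
  1: (1,1).acc=0  regs=<0,0>
  2: (0,1).acc=12  regs=<1,7>
  2: (1,0).acc=30  regs=<4,6>
  2: (1,1).acc=1  regs=<1,1>
  3: (0,1).acc=21  regs=<9,1>
  3: (1,0).acc=42  regs=<2,6>
  3: (1,1).acc=29  regs=<4,7>
  4: (0,1).acc=21  regs=<0,0>
  4: (1,0).acc=42  regs=<0,0>
  4: (1,1).acc=31  regs=<2,1>

register = 2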